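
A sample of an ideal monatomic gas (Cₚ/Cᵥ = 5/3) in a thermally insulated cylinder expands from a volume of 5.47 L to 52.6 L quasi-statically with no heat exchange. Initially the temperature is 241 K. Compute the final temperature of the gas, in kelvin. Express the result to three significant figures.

T₂ ≈ 53.3 K

Adiabatic: T₁V₁^(γ−1) = T₂V₂^(γ−1) ⇒ T₂ = T₁ (V₁/V₂)^(γ−1).
T₂ = 241 × (5.47/52.6)^(2/3) = 53.29 K.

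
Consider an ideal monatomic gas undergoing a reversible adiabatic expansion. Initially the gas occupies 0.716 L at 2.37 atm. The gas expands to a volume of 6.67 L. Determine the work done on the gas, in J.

γ = 5/3 for a monatomic ideal gas.
P₂ = P₁(V₁/V₂)^γ = 2.37×(0.716/6.67)^(5/3) = 0.05746 atm.
For a reversible adiabat, W_by_gas = (P₁V₁ − P₂V₂)/(γ−1).
W_by = (240100×0.000716 − 5823×0.00667) / (2/3) = 199.7 J.
W_on_gas = −W_by = -199.7 J.

W ≈ -200 J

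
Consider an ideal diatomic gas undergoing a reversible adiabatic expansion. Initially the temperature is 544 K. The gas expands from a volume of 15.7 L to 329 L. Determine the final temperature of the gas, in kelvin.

T₂ ≈ 161 K

Adiabatic: T₁V₁^(γ−1) = T₂V₂^(γ−1) ⇒ T₂ = T₁ (V₁/V₂)^(γ−1).
For a diatomic ideal gas γ = 7/5, so γ−1 = 2/5.
T₂ = 544 × (15.7/329)^(2/5) = 161.1 K.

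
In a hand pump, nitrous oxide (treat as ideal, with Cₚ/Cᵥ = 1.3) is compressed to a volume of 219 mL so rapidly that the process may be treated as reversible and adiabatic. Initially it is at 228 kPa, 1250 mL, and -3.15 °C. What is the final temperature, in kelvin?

T₂ ≈ 455 K

Adiabatic: T₁V₁^(γ−1) = T₂V₂^(γ−1) ⇒ T₂ = T₁ (V₁/V₂)^(γ−1).
T₁ = -3.15 °C = 270 K.
T₂ = 270 × (1250/219)^(0.3) = 455.3 K.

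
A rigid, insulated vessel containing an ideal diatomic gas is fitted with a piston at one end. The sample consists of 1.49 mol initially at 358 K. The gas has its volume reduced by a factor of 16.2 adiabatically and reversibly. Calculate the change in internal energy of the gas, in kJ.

For a reversible adiabat TV^(γ−1) is constant, so T₂ = T₁ (V₁/V₂)^(γ−1).
γ = 7/5 for a diatomic ideal gas, so γ−1 = 2/5.
T₂ = 358 × 16.2^(2/5) = 1091 K.
Q = 0, so ΔU = W_on_gas = nCᵥΔT with Cᵥ = R/(γ−1) = 20.79 J/(mol·K).
ΔU = 1.49 × 20.79 × (1091 − 358) = 22690 J.

ΔU ≈ 22.7 kJ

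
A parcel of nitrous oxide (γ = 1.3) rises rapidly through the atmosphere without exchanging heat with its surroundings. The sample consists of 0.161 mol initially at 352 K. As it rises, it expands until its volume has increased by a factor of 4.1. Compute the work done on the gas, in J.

Adiabatic: T₁V₁^(γ−1) = T₂V₂^(γ−1) ⇒ T₂ = T₁ (V₁/V₂)^(γ−1).
T₂ = 352 × (1/4.1)^(0.3) = 230.5 K.
Q = 0, so ΔU = W_on_gas = nCᵥΔT with Cᵥ = R/(γ−1) = 27.71 J/(mol·K).
ΔU = 0.161 × 27.71 × (230.5 − 352) = -542 J.

W ≈ -542 J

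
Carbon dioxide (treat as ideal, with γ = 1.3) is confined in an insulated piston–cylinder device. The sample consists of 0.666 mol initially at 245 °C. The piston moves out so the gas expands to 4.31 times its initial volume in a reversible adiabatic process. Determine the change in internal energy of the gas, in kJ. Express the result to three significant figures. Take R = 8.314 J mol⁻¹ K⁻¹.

ΔU ≈ -3.39 kJ

Adiabatic: T₁V₁^(γ−1) = T₂V₂^(γ−1) ⇒ T₂ = T₁ (V₁/V₂)^(γ−1).
T₁ = 245 °C = 518.1 K.
T₂ = 518.1 × (1/4.31)^(0.3) = 334.3 K.
Q = 0, so ΔU = W_on_gas = nCᵥΔT with Cᵥ = R/(γ−1) = 27.71 J/(mol·K).
ΔU = 0.666 × 27.71 × (334.3 − 518.1) = -3394 J.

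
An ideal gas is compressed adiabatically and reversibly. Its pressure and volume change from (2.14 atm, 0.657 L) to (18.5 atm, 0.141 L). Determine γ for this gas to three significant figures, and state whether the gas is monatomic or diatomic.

γ ≈ 1.40; diatomic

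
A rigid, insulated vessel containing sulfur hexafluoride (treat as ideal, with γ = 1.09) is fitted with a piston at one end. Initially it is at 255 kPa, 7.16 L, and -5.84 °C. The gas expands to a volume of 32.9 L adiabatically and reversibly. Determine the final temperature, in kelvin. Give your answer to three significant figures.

T₂ ≈ 233 K

For a reversible adiabat TV^(γ−1) is constant, so T₂ = T₁ (V₁/V₂)^(γ−1).
T₁ = -5.84 °C = 267.3 K.
T₂ = 267.3 × (7.16/32.9)^(0.09) = 233 K.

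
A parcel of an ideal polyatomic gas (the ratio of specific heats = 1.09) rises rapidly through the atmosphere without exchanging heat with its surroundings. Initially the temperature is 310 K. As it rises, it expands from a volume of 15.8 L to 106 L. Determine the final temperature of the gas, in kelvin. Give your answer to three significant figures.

T₂ ≈ 261 K

Adiabatic: T₁V₁^(γ−1) = T₂V₂^(γ−1) ⇒ T₂ = T₁ (V₁/V₂)^(γ−1).
T₂ = 310 × (15.8/106)^(0.09) = 261.2 K.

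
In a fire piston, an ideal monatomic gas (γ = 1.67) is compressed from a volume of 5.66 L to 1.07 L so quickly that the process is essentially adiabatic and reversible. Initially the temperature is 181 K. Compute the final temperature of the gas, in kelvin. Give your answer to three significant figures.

T₂ ≈ 553 K

For a reversible adiabat TV^(γ−1) is constant, so T₂ = T₁ (V₁/V₂)^(γ−1).
T₂ = 181 × (5.66/1.07)^(0.67) = 552.6 K.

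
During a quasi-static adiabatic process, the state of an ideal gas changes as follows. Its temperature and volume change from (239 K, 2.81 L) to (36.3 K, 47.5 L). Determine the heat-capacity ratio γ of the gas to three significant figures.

TV^(γ−1) = const ⇒ γ − 1 = ln(T₂/T₁) / ln(V₁/V₂).
γ = 1 + ln(36.3/239) / ln(2.81/47.5) = 1.667.

γ ≈ 1.67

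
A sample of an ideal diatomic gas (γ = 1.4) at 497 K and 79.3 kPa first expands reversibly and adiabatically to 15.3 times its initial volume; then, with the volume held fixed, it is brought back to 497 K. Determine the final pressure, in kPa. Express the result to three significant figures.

P₃ ≈ 5.18 kPa

Adiabatic step (PV^γ = const): P₂ = 79.3×(1/15.3)^(1.4) = 1.741 kPa; T₂ = 497×(1/15.3)^(0.4) = 166.9 K.
Isochoric: P₃ = P₂(T₃/T₂) = 1.741 × (497/166.9) = 5.183 kPa.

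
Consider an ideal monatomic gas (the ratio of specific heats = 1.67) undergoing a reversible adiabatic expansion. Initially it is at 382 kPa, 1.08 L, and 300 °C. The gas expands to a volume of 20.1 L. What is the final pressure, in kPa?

Since PV^γ is constant along a reversible adiabat, P₂ = P₁ (V₁/V₂)^γ.
P₂ = 382 × (1.08/20.1)^(1.67) = 2.894 kPa.

P₂ ≈ 2.89 kPa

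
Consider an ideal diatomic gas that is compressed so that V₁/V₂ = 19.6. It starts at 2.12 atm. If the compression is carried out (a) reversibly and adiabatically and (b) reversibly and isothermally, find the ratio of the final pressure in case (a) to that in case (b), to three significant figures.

For a diatomic ideal gas γ = 7/5.
Isothermal: P_b = P₁(V₁/V₂) = 2.12×19.6.
Adiabatic: P_a = P₁(V₁/V₂)^γ = 2.12×19.6^(7/5).
P_a/P_b = (V₁/V₂)^(γ−1) = 19.6^(2/5) = 3.288.

P_adiabatic / P_isothermal ≈ 3.29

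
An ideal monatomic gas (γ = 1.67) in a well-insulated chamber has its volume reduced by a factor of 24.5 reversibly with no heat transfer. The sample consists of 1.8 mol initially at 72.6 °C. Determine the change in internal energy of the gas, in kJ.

For a reversible adiabat TV^(γ−1) is constant, so T₂ = T₁ (V₁/V₂)^(γ−1).
T₁ = 72.6 °C = 345.8 K.
T₂ = 345.8 × 24.5^(0.67) = 2948 K.
Q = 0, so ΔU = W_on_gas = nCᵥΔT with Cᵥ = R/(γ−1) = 12.41 J/(mol·K).
ΔU = 1.8 × 12.41 × (2948 − 345.8) = 58120 J.

ΔU ≈ 58.1 kJ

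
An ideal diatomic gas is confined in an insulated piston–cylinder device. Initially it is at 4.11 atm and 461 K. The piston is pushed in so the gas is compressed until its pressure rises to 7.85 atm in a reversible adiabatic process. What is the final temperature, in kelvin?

T₂ ≈ 555 K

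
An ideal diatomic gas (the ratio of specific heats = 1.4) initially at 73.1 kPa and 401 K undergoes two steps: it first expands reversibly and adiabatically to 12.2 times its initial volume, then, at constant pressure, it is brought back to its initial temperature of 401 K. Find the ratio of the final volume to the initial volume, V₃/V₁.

V₃/V₁ ≈ 33.2

Adiabatic step: V₂/V₁ = 12.2; T₂ = T₁·(1/12.2)^(0.4) = 147.4 K.
Isobaric step: V₃/V₂ = T₃/T₂ = 401/147.4.
V₃/V₁ = (V₂/V₁)(V₃/V₂) = 12.2 × (401/147.4) = 33.18.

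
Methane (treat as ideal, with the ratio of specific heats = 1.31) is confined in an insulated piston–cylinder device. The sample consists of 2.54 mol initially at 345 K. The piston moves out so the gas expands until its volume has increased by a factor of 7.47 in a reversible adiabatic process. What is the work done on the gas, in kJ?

Adiabatic: T₁V₁^(γ−1) = T₂V₂^(γ−1) ⇒ T₂ = T₁ (V₁/V₂)^(γ−1).
T₂ = 345 × (1/7.47)^(0.31) = 185 K.
Q = 0, so ΔU = W_on_gas = nCᵥΔT with Cᵥ = R/(γ−1) = 26.82 J/(mol·K).
ΔU = 2.54 × 26.82 × (185 − 345) = -10900 J.

W ≈ -10.9 kJ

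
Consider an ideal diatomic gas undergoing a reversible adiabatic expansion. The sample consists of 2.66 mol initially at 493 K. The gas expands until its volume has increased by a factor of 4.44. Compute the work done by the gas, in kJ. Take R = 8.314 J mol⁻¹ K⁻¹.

W ≈ 12.2 kJ

Adiabatic: T₁V₁^(γ−1) = T₂V₂^(γ−1) ⇒ T₂ = T₁ (V₁/V₂)^(γ−1).
γ = 7/5 for a diatomic ideal gas, so γ−1 = 2/5.
T₂ = 493 × (1/4.44)^(2/5) = 271.6 K.
Q = 0, so ΔU = W_on_gas = nCᵥΔT with Cᵥ = R/(γ−1) = 20.79 J/(mol·K).
ΔU = 2.66 × 20.79 × (271.6 − 493) = -12240 J.
Work done by the gas = −ΔU = 12240 J.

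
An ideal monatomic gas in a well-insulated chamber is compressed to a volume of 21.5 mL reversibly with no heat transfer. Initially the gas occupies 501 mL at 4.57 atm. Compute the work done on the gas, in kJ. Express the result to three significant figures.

W ≈ 2.49 kJ

γ = 5/3 for a monatomic ideal gas.
P₂ = P₁(V₁/V₂)^γ = 4.57×(501/21.5)^(5/3) = 868.8 atm.
For a reversible adiabat, W_by_gas = (P₁V₁ − P₂V₂)/(γ−1).
W_by = (463100×0.000501 − 8.803×10^7×2.15×10^-5) / (2/3) = -2491 J.
W_on_gas = −W_by = 2491 J.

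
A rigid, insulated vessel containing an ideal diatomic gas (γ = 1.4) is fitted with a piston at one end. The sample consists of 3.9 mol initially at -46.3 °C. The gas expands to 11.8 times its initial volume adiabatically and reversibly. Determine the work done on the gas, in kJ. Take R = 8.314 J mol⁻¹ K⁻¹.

W ≈ -11.5 kJ

Adiabatic: T₁V₁^(γ−1) = T₂V₂^(γ−1) ⇒ T₂ = T₁ (V₁/V₂)^(γ−1).
T₁ = -46.3 °C = 226.8 K.
T₂ = 226.8 × (1/11.8)^(0.4) = 84.53 K.
Q = 0, so ΔU = W_on_gas = nCᵥΔT with Cᵥ = R/(γ−1) = 20.79 J/(mol·K).
ΔU = 3.9 × 20.79 × (84.53 − 226.8) = -11540 J.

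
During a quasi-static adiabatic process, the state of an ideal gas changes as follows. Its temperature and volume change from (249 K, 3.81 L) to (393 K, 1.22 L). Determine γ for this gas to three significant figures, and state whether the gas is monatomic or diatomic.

γ ≈ 1.40; diatomic

TV^(γ−1) = const ⇒ γ − 1 = ln(T₂/T₁) / ln(V₁/V₂).
γ = 1 + ln(393/249) / ln(3.81/1.22) = 1.401.
γ ≈ 1.40 is close to 7/5, so the gas is diatomic.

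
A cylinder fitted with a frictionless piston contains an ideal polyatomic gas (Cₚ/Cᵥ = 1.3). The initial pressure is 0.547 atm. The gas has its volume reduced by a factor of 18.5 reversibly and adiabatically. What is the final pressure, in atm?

P₂ ≈ 24.3 atm

Adiabatic: P₁V₁^γ = P₂V₂^γ ⇒ P₂ = P₁ (V₁/V₂)^γ.
P₂ = 0.547 × 18.5^(1.3) = 24.28 atm.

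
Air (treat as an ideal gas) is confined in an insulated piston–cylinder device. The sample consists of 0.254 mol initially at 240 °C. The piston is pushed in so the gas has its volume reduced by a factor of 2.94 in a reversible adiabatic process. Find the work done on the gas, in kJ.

W ≈ 1.46 kJ

Adiabatic: T₁V₁^(γ−1) = T₂V₂^(γ−1) ⇒ T₂ = T₁ (V₁/V₂)^(γ−1).
γ = 7/5 for a diatomic ideal gas, so γ−1 = 2/5.
T₁ = 240 °C = 513.1 K.
T₂ = 513.1 × 2.94^(2/5) = 789.9 K.
Q = 0, so ΔU = W_on_gas = nCᵥΔT with Cᵥ = R/(γ−1) = 20.79 J/(mol·K).
ΔU = 0.254 × 20.79 × (789.9 − 513.1) = 1461 J.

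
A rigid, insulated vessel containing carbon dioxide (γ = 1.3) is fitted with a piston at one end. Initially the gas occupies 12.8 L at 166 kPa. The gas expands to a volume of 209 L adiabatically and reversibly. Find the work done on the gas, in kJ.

W ≈ -4.02 kJ

P₂ = P₁(V₁/V₂)^γ = 166×(12.8/209)^(1.3) = 4.398 kPa.
For a reversible adiabat, W_by_gas = (P₁V₁ − P₂V₂)/(γ−1).
W_by = (166000×0.0128 − 4398×0.209) / (0.3) = 4018 J.
W_on_gas = −W_by = -4018 J.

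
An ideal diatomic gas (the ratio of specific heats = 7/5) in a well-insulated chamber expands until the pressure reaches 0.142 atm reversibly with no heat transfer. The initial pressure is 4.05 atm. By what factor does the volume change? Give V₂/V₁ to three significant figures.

V₂/V₁ ≈ 10.9

From PV^γ = const, V₂/V₁ = (P₁/P₂)^(1/γ).
V₂/V₁ = (4.05/0.142)^(5/7) = 10.95.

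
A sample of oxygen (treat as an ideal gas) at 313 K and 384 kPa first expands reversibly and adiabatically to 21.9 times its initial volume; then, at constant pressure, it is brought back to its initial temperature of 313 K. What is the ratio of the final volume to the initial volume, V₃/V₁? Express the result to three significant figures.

For a diatomic ideal gas γ = 7/5.
Adiabatic step: V₂/V₁ = 21.9; T₂ = T₁·(1/21.9)^(2/5) = 91.07 K.
Isobaric step: V₃/V₂ = T₃/T₂ = 313/91.07.
V₃/V₁ = (V₂/V₁)(V₃/V₂) = 21.9 × (313/91.07) = 75.27.

V₃/V₁ ≈ 75.3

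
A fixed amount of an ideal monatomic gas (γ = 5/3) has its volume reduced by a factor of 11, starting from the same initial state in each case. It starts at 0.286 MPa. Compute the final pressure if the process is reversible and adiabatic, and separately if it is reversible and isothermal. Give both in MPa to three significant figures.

Isothermal: P₂ = P₁(V₁/V₂) = 0.286×11 = 3.146 MPa.
Adiabatic: P₂ = P₁(V₁/V₂)^γ = 0.286×11^(5/3) = 15.56 MPa.

adiabatic: 15.6 MPa; isothermal: 3.15 MPa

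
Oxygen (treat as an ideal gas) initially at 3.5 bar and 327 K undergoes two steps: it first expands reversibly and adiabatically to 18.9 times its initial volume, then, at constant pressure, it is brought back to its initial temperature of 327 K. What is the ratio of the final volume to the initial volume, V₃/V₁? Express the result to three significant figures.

V₃/V₁ ≈ 61.2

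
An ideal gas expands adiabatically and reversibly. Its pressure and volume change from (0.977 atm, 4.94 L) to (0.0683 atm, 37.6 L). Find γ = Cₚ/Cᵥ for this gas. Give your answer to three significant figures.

γ ≈ 1.31

PV^γ = const ⇒ γ = ln(P₂/P₁) / ln(V₁/V₂).
γ = ln(0.0683/0.977) / ln(4.94/37.6) = 1.311.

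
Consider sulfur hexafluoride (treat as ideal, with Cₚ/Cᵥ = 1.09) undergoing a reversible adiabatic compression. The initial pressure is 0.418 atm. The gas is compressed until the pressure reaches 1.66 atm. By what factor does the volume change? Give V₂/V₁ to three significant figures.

From PV^γ = const, V₂/V₁ = (P₁/P₂)^(1/γ).
V₂/V₁ = (0.418/1.66)^(0.917) = 0.2822.

V₂/V₁ ≈ 0.282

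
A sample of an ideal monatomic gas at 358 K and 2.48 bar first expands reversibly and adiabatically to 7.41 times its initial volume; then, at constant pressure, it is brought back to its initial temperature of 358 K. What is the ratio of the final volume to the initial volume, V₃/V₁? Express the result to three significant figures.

For a monatomic ideal gas γ = 5/3.
Adiabatic step: V₂/V₁ = 7.41; T₂ = T₁·(1/7.41)^(2/3) = 94.19 K.
Isobaric step: V₃/V₂ = T₃/T₂ = 358/94.19.
V₃/V₁ = (V₂/V₁)(V₃/V₂) = 7.41 × (358/94.19) = 28.16.

V₃/V₁ ≈ 28.2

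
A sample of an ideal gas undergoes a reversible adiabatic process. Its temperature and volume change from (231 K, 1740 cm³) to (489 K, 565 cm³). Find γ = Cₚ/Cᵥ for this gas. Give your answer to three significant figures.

TV^(γ−1) = const ⇒ γ − 1 = ln(T₂/T₁) / ln(V₁/V₂).
γ = 1 + ln(489/231) / ln(1740/565) = 1.667.

γ ≈ 1.67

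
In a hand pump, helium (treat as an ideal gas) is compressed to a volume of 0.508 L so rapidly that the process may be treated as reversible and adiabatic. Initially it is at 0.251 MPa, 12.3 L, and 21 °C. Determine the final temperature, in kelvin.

Adiabatic: T₁V₁^(γ−1) = T₂V₂^(γ−1) ⇒ T₂ = T₁ (V₁/V₂)^(γ−1).
γ = 5/3 for a monatomic ideal gas.
T₁ = 21 °C = 294.1 K.
T₂ = 294.1 × (12.3/0.508)^(2/3) = 2462 K.

T₂ ≈ 2460 K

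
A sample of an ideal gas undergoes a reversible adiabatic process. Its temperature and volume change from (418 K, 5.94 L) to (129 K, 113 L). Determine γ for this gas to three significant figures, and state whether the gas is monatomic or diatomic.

TV^(γ−1) = const ⇒ γ − 1 = ln(T₂/T₁) / ln(V₁/V₂).
γ = 1 + ln(129/418) / ln(5.94/113) = 1.399.
γ ≈ 1.40 is close to 7/5, so the gas is diatomic.

γ ≈ 1.40; diatomic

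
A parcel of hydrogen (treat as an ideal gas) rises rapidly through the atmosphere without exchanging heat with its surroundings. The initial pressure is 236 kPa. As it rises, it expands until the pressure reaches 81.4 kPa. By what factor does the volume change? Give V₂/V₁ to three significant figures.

V₂/V₁ ≈ 2.14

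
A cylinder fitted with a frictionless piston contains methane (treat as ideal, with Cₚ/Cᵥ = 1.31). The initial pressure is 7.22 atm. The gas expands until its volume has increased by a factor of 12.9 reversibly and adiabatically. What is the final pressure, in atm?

P₂ ≈ 0.253 atm

Adiabatic: P₁V₁^γ = P₂V₂^γ ⇒ P₂ = P₁ (V₁/V₂)^γ.
P₂ = 7.22 × (1/12.9)^(1.31) = 0.2533 atm.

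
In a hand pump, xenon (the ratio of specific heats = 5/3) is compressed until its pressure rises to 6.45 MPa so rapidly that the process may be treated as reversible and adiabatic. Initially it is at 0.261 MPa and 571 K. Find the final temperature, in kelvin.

Along an adiabat T P^((1−γ)/γ) is constant, so T₂ = T₁ (P₂/P₁)^((γ−1)/γ).
T₂ = 571 × (6.45/0.261)^(2/5) = 2060 K.

T₂ ≈ 2060 K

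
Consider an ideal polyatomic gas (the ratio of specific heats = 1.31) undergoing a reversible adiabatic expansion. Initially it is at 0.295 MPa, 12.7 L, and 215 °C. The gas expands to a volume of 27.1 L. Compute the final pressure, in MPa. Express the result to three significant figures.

P₂ ≈ 0.109 MPa

Adiabatic: P₁V₁^γ = P₂V₂^γ ⇒ P₂ = P₁ (V₁/V₂)^γ.
P₂ = 0.295 × (12.7/27.1)^(1.31) = 0.1093 MPa.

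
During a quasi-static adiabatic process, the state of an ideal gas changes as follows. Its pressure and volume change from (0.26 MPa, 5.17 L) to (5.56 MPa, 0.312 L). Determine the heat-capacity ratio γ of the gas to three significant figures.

γ ≈ 1.09

PV^γ = const ⇒ γ = ln(P₂/P₁) / ln(V₁/V₂).
γ = ln(5.56/0.26) / ln(5.17/0.312) = 1.091.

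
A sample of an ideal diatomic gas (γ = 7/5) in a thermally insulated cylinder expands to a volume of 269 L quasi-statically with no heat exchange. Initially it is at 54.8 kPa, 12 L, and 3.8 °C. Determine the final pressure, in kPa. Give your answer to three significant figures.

P₂ ≈ 0.705 kPa

Since PV^γ is constant along a reversible adiabat, P₂ = P₁ (V₁/V₂)^γ.
P₂ = 54.8 × (12/269)^(7/5) = 0.7047 kPa.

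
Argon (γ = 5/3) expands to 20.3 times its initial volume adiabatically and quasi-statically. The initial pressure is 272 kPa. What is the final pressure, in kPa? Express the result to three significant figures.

P₂ ≈ 1.80 kPa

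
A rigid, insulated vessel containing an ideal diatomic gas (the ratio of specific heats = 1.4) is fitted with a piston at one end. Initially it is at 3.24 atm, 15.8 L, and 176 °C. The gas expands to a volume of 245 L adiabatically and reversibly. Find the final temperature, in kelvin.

T₂ ≈ 150 K

Adiabatic: T₁V₁^(γ−1) = T₂V₂^(γ−1) ⇒ T₂ = T₁ (V₁/V₂)^(γ−1).
T₁ = 176 °C = 449.1 K.
T₂ = 449.1 × (15.8/245)^(0.4) = 150 K.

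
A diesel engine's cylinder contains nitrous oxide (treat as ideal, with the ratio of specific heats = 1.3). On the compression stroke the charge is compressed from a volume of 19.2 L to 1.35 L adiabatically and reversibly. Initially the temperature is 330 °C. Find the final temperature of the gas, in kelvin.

T₂ ≈ 1340 K

For a reversible adiabat TV^(γ−1) is constant, so T₂ = T₁ (V₁/V₂)^(γ−1).
T₁ = 330 °C = 603.1 K.
T₂ = 603.1 × (19.2/1.35)^(0.3) = 1338 K.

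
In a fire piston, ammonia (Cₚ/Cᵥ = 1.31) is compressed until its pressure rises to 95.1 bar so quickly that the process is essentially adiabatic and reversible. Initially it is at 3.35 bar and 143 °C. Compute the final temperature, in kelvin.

Along an adiabat T P^((1−γ)/γ) is constant, so T₂ = T₁ (P₂/P₁)^((γ−1)/γ).
T₁ = 143 °C = 416.1 K.
T₂ = 416.1 × (95.1/3.35)^(0.237) = 918.6 K.

T₂ ≈ 919 K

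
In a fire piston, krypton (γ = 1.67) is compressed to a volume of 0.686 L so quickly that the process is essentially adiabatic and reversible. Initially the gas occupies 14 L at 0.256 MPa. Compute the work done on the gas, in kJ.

P₂ = P₁(V₁/V₂)^γ = 0.256×(14/0.686)^(1.67) = 39.41 MPa.
For a reversible adiabat, W_by_gas = (P₁V₁ − P₂V₂)/(γ−1).
W_by = (256000×0.014 − 3.941×10^7×0.000686) / (0.67) = -35000 J.
W_on_gas = −W_by = 35000 J.

W ≈ 35.0 kJ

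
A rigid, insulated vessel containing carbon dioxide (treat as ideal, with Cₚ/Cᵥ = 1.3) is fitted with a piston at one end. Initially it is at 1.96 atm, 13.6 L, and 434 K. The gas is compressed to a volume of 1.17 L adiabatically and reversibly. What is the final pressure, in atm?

P₂ ≈ 47.6 atm

Adiabatic: P₁V₁^γ = P₂V₂^γ ⇒ P₂ = P₁ (V₁/V₂)^γ.
P₂ = 1.96 × (13.6/1.17)^(1.3) = 47.56 atm.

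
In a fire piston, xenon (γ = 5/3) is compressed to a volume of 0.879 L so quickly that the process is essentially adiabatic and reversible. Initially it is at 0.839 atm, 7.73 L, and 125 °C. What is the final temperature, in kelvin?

Adiabatic: T₁V₁^(γ−1) = T₂V₂^(γ−1) ⇒ T₂ = T₁ (V₁/V₂)^(γ−1).
T₁ = 125 °C = 398.1 K.
T₂ = 398.1 × (7.73/0.879)^(2/3) = 1696 K.

T₂ ≈ 1700 K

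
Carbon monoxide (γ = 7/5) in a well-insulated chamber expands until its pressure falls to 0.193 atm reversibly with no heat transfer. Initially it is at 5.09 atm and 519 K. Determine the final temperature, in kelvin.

T₂ ≈ 204 K

Along an adiabat T P^((1−γ)/γ) is constant, so T₂ = T₁ (P₂/P₁)^((γ−1)/γ).
T₂ = 519 × (0.193/5.09)^(2/7) = 203.8 K.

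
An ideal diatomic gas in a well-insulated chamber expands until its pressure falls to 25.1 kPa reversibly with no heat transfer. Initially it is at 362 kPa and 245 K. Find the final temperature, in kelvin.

Adiabatic: T₂/T₁ = (P₂/P₁)^((γ−1)/γ).
For a diatomic ideal gas γ = 7/5, so (γ−1)/γ = 2/7.
T₂ = 245 × (25.1/362)^(2/7) = 114.3 K.

T₂ ≈ 114 K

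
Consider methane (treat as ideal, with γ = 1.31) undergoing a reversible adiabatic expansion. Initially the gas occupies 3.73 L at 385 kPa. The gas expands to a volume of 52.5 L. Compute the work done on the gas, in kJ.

P₂ = P₁(V₁/V₂)^γ = 385×(3.73/52.5)^(1.31) = 12.05 kPa.
For a reversible adiabat, W_by_gas = (P₁V₁ − P₂V₂)/(γ−1).
W_by = (385000×0.00373 − 12050×0.0525) / (0.31) = 2592 J.
W_on_gas = −W_by = -2592 J.

W ≈ -2.59 kJ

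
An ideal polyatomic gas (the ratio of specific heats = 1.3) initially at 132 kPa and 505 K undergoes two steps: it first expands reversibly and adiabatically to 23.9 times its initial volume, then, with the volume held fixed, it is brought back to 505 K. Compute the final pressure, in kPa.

Adiabatic step (PV^γ = const): P₂ = 132×(1/23.9)^(1.3) = 2.131 kPa; T₂ = 505×(1/23.9)^(0.3) = 194.9 K.
Isochoric: P₃ = P₂(T₃/T₂) = 2.131 × (505/194.9) = 5.523 kPa.

P₃ ≈ 5.52 kPa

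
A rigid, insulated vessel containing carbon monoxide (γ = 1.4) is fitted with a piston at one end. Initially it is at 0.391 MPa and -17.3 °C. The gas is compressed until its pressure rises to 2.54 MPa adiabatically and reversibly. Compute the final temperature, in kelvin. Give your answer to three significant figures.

T₂ ≈ 437 K

Along an adiabat T P^((1−γ)/γ) is constant, so T₂ = T₁ (P₂/P₁)^((γ−1)/γ).
T₁ = -17.3 °C = 255.8 K.
T₂ = 255.8 × (2.54/0.391)^(0.286) = 436.7 K.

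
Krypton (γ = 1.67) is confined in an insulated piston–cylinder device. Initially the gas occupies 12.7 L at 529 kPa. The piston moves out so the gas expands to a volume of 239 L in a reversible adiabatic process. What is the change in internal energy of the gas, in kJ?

ΔU ≈ -8.62 kJ

P₂ = P₁(V₁/V₂)^γ = 529×(12.7/239)^(1.67) = 3.934 kPa.
For a reversible adiabat, W_by_gas = (P₁V₁ − P₂V₂)/(γ−1).
W_by = (529000×0.0127 − 3934×0.239) / (0.67) = 8624 J.
Q = 0 ⇒ ΔU = −W_by = -8624 J.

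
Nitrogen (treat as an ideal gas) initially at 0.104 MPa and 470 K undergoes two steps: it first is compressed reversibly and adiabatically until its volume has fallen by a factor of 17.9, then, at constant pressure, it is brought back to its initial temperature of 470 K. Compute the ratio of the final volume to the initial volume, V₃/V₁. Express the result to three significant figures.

For a diatomic ideal gas γ = 7/5.
Adiabatic step: V₂/V₁ = 0.05587; T₂ = T₁·17.9^(2/5) = 1490 K.
Isobaric step: V₃/V₂ = T₃/T₂ = 470/1490.
V₃/V₁ = (V₂/V₁)(V₃/V₂) = 0.05587 × (470/1490) = 0.01762.

V₃/V₁ ≈ 0.0176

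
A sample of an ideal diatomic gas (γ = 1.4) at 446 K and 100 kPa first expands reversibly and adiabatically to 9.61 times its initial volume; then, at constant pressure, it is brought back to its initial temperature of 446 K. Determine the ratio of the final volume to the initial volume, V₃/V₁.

Adiabatic step: V₂/V₁ = 9.61; T₂ = T₁·(1/9.61)^(0.4) = 180.4 K.
Isobaric step: V₃/V₂ = T₃/T₂ = 446/180.4.
V₃/V₁ = (V₂/V₁)(V₃/V₂) = 9.61 × (446/180.4) = 23.76.

V₃/V₁ ≈ 23.8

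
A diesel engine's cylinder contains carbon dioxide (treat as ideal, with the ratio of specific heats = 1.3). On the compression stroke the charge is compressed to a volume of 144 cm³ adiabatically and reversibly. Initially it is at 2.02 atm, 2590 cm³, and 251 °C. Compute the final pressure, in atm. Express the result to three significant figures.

Adiabatic: P₁V₁^γ = P₂V₂^γ ⇒ P₂ = P₁ (V₁/V₂)^γ.
P₂ = 2.02 × (2590/144)^(1.3) = 86.45 atm.

P₂ ≈ 86.5 atm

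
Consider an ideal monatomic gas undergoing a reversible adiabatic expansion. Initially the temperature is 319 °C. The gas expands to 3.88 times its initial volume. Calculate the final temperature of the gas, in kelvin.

T₂ ≈ 240 K

Adiabatic: T₁V₁^(γ−1) = T₂V₂^(γ−1) ⇒ T₂ = T₁ (V₁/V₂)^(γ−1).
For a monatomic ideal gas γ = 5/3, so γ−1 = 2/3.
T₁ = 319 °C = 592.1 K.
T₂ = 592.1 × (1/3.88)^(2/3) = 239.8 K.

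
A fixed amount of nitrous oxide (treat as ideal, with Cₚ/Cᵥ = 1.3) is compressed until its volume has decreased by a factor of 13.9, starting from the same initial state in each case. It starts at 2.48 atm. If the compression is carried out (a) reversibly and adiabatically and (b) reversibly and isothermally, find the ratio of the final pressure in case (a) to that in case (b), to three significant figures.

Isothermal: P_b = P₁(V₁/V₂) = 2.48×13.9.
Adiabatic: P_a = P₁(V₁/V₂)^γ = 2.48×13.9^(1.3).
P_a/P_b = (V₁/V₂)^(γ−1) = 13.9^(0.3) = 2.202.

P_adiabatic / P_isothermal ≈ 2.20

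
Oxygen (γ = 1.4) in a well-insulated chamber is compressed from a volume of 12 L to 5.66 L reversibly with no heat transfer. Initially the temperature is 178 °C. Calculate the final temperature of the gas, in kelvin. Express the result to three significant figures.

T₂ ≈ 609 K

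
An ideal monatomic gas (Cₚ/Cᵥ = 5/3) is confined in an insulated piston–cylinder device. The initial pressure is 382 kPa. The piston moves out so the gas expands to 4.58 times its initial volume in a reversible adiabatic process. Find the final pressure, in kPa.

Since PV^γ is constant along a reversible adiabat, P₂ = P₁ (V₁/V₂)^γ.
P₂ = 382 × (1/4.58)^(5/3) = 30.24 kPa.

P₂ ≈ 30.2 kPa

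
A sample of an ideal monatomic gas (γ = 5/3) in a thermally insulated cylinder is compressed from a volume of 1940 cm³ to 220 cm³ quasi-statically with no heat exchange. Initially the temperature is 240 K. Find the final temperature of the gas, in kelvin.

T₂ ≈ 1020 K

Adiabatic: T₁V₁^(γ−1) = T₂V₂^(γ−1) ⇒ T₂ = T₁ (V₁/V₂)^(γ−1).
T₂ = 240 × (1940/220)^(2/3) = 1024 K.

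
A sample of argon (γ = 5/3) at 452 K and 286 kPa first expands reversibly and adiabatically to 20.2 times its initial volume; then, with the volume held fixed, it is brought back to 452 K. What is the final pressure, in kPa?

P₃ ≈ 14.2 kPa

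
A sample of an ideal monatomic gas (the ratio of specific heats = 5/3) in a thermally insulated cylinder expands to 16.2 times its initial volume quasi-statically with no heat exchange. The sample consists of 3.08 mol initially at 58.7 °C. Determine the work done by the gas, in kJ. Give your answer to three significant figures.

W ≈ 10.8 kJ

Adiabatic: T₁V₁^(γ−1) = T₂V₂^(γ−1) ⇒ T₂ = T₁ (V₁/V₂)^(γ−1).
T₁ = 58.7 °C = 331.8 K.
T₂ = 331.8 × (1/16.2)^(2/3) = 51.83 K.
Q = 0, so ΔU = W_on_gas = nCᵥΔT with Cᵥ = R/(γ−1) = 12.47 J/(mol·K).
ΔU = 3.08 × 12.47 × (51.83 − 331.8) = -10760 J.
Work done by the gas = −ΔU = 10760 J.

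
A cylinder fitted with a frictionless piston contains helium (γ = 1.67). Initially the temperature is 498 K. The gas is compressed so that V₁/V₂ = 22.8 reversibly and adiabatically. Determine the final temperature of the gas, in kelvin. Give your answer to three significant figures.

T₂ ≈ 4050 K

Adiabatic: T₁V₁^(γ−1) = T₂V₂^(γ−1) ⇒ T₂ = T₁ (V₁/V₂)^(γ−1).
T₂ = 498 × 22.8^(0.67) = 4046 K.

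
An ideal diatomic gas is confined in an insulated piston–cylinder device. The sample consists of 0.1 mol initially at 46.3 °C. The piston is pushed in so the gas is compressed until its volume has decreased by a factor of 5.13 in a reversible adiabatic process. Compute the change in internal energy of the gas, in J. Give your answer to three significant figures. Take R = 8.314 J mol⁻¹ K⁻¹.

Adiabatic: T₁V₁^(γ−1) = T₂V₂^(γ−1) ⇒ T₂ = T₁ (V₁/V₂)^(γ−1).
γ = 7/5 for a diatomic ideal gas, so γ−1 = 2/5.
T₁ = 46.3 °C = 319.4 K.
T₂ = 319.4 × 5.13^(2/5) = 614.4 K.
Q = 0, so ΔU = W_on_gas = nCᵥΔT with Cᵥ = R/(γ−1) = 20.79 J/(mol·K).
ΔU = 0.1 × 20.79 × (614.4 − 319.4) = 613 J.

ΔU ≈ 613 J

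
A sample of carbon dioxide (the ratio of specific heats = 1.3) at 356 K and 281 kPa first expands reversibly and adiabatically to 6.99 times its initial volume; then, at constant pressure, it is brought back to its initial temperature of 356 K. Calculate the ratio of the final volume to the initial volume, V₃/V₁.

V₃/V₁ ≈ 12.5

Adiabatic step: V₂/V₁ = 6.99; T₂ = T₁·(1/6.99)^(0.3) = 198.7 K.
Isobaric step: V₃/V₂ = T₃/T₂ = 356/198.7.
V₃/V₁ = (V₂/V₁)(V₃/V₂) = 6.99 × (356/198.7) = 12.53.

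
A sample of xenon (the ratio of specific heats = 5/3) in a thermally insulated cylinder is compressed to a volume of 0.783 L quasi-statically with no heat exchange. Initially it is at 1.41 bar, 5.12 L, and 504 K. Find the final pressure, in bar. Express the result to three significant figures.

P₂ ≈ 32.2 bar

Adiabatic: P₁V₁^γ = P₂V₂^γ ⇒ P₂ = P₁ (V₁/V₂)^γ.
P₂ = 1.41 × (5.12/0.783)^(5/3) = 32.24 bar.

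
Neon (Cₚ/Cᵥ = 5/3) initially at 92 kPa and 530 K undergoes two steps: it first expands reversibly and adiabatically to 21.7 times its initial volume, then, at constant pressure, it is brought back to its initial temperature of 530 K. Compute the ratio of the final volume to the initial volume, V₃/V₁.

V₃/V₁ ≈ 169

Adiabatic step: V₂/V₁ = 21.7; T₂ = T₁·(1/21.7)^(2/3) = 68.12 K.
Isobaric step: V₃/V₂ = T₃/T₂ = 530/68.12.
V₃/V₁ = (V₂/V₁)(V₃/V₂) = 21.7 × (530/68.12) = 168.8.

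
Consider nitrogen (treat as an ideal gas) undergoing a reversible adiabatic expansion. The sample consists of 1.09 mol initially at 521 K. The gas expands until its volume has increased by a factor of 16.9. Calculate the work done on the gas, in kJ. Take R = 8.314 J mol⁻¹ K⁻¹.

For a reversible adiabat TV^(γ−1) is constant, so T₂ = T₁ (V₁/V₂)^(γ−1).
γ = 7/5 for a diatomic ideal gas, so γ−1 = 2/5.
T₂ = 521 × (1/16.9)^(2/5) = 168.1 K.
Q = 0, so ΔU = W_on_gas = nCᵥΔT with Cᵥ = R/(γ−1) = 20.79 J/(mol·K).
ΔU = 1.09 × 20.79 × (168.1 − 521) = -7994 J.

W ≈ -7.99 kJ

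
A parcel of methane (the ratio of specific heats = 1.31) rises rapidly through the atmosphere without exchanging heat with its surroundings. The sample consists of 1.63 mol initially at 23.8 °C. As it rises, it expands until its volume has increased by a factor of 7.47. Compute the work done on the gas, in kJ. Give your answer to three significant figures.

W ≈ -6.02 kJ

For a reversible adiabat TV^(γ−1) is constant, so T₂ = T₁ (V₁/V₂)^(γ−1).
T₁ = 23.8 °C = 296.9 K.
T₂ = 296.9 × (1/7.47)^(0.31) = 159.2 K.
Q = 0, so ΔU = W_on_gas = nCᵥΔT with Cᵥ = R/(γ−1) = 26.82 J/(mol·K).
ΔU = 1.63 × 26.82 × (159.2 − 296.9) = -6022 J.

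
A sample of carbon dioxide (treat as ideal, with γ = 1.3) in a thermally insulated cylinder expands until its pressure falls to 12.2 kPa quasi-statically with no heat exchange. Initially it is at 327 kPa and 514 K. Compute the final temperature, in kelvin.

Along an adiabat T P^((1−γ)/γ) is constant, so T₂ = T₁ (P₂/P₁)^((γ−1)/γ).
T₂ = 514 × (12.2/327)^(0.231) = 240.6 K.

T₂ ≈ 241 K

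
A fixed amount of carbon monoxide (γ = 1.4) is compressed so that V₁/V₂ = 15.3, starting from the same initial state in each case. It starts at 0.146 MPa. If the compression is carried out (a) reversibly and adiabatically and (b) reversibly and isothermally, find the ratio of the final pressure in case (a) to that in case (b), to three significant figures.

P_adiabatic / P_isothermal ≈ 2.98

Isothermal: P_b = P₁(V₁/V₂) = 0.146×15.3.
Adiabatic: P_a = P₁(V₁/V₂)^γ = 0.146×15.3^(1.4).
P_a/P_b = (V₁/V₂)^(γ−1) = 15.3^(0.4) = 2.978.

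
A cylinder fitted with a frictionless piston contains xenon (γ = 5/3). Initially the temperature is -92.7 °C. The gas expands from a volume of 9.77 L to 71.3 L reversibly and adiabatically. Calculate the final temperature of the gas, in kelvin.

T₂ ≈ 48.0 K

Adiabatic: T₁V₁^(γ−1) = T₂V₂^(γ−1) ⇒ T₂ = T₁ (V₁/V₂)^(γ−1).
T₁ = -92.7 °C = 180.4 K.
T₂ = 180.4 × (9.77/71.3)^(2/3) = 47.96 K.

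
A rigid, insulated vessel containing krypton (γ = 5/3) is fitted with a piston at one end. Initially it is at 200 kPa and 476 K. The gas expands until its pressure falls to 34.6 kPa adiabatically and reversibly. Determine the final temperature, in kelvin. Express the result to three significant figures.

T₂ ≈ 236 K

Adiabatic: T₂/T₁ = (P₂/P₁)^((γ−1)/γ).
T₂ = 476 × (34.6/200)^(2/5) = 236 K.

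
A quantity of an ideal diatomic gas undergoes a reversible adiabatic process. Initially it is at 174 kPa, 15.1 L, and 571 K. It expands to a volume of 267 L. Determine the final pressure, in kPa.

P₂ ≈ 3.12 kPa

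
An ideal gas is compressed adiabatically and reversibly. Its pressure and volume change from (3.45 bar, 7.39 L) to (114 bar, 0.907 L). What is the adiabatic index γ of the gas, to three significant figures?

PV^γ = const ⇒ γ = ln(P₂/P₁) / ln(V₁/V₂).
γ = ln(114/3.45) / ln(7.39/0.907) = 1.667.

γ ≈ 1.67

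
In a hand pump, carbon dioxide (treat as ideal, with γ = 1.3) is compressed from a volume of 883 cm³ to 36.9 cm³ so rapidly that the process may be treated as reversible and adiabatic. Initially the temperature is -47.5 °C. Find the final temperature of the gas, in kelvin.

T₂ ≈ 585 K

Adiabatic: T₁V₁^(γ−1) = T₂V₂^(γ−1) ⇒ T₂ = T₁ (V₁/V₂)^(γ−1).
T₁ = -47.5 °C = 225.6 K.
T₂ = 225.6 × (883/36.9)^(0.3) = 584.9 K.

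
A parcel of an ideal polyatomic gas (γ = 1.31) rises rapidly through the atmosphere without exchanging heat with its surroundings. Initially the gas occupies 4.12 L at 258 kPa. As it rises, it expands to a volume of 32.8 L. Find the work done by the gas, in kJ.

W ≈ 1.63 kJ

P₂ = P₁(V₁/V₂)^γ = 258×(4.12/32.8)^(1.31) = 17.03 kPa.
For a reversible adiabat, W_by_gas = (P₁V₁ − P₂V₂)/(γ−1).
W_by = (258000×0.00412 − 17030×0.0328) / (0.31) = 1626 J.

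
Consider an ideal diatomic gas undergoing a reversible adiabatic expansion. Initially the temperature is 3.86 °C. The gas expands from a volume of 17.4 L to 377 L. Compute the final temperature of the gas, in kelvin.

T₂ ≈ 80.9 K

For a reversible adiabat TV^(γ−1) is constant, so T₂ = T₁ (V₁/V₂)^(γ−1).
For a diatomic ideal gas γ = 7/5, so γ−1 = 2/5.
T₁ = 3.86 °C = 277 K.
T₂ = 277 × (17.4/377)^(2/5) = 80.94 K.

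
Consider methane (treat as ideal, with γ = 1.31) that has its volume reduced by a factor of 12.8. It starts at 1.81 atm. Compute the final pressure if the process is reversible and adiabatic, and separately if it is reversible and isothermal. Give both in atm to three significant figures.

adiabatic: 51.1 atm; isothermal: 23.2 atm

Isothermal: P₂ = P₁(V₁/V₂) = 1.81×12.8 = 23.17 atm.
Adiabatic: P₂ = P₁(V₁/V₂)^γ = 1.81×12.8^(1.31) = 51.07 atm.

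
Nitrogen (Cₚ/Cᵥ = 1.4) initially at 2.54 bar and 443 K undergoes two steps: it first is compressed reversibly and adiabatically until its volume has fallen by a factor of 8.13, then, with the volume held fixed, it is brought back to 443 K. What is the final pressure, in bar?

Adiabatic step (PV^γ = const): P₂ = 2.54×8.13^(1.4) = 47.75 bar; T₂ = 443×8.13^(0.4) = 1024 K.
Isochoric: P₃ = P₂(T₃/T₂) = 47.75 × (443/1024) = 20.65 bar.

P₃ ≈ 20.7 bar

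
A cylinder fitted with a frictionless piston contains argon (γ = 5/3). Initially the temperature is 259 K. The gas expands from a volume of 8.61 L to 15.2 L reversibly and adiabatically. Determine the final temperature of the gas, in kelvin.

T₂ ≈ 177 K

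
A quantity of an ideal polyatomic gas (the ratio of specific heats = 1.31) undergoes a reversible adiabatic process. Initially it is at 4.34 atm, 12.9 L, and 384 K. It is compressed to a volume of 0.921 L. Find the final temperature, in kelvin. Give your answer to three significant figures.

Adiabatic: T₁V₁^(γ−1) = T₂V₂^(γ−1) ⇒ T₂ = T₁ (V₁/V₂)^(γ−1).
T₂ = 384 × (12.9/0.921)^(0.31) = 870.3 K.

T₂ ≈ 870 K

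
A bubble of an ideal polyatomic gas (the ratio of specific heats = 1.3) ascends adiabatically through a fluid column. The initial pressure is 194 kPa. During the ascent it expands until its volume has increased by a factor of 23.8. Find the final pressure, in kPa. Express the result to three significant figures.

P₂ ≈ 3.15 kPa

Since PV^γ is constant along a reversible adiabat, P₂ = P₁ (V₁/V₂)^γ.
P₂ = 194 × (1/23.8)^(1.3) = 3.15 kPa.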